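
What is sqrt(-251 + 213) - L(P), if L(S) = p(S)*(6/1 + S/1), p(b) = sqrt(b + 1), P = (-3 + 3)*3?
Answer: -6 + I*sqrt(38) ≈ -6.0 + 6.1644*I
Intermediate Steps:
P = 0 (P = 0*3 = 0)
p(b) = sqrt(1 + b)
L(S) = sqrt(1 + S)*(6 + S) (L(S) = sqrt(1 + S)*(6/1 + S/1) = sqrt(1 + S)*(6*1 + S*1) = sqrt(1 + S)*(6 + S))
sqrt(-251 + 213) - L(P) = sqrt(-251 + 213) - sqrt(1 + 0)*(6 + 0) = sqrt(-38) - sqrt(1)*6 = I*sqrt(38) - 6 = -6 + I*sqrt(38)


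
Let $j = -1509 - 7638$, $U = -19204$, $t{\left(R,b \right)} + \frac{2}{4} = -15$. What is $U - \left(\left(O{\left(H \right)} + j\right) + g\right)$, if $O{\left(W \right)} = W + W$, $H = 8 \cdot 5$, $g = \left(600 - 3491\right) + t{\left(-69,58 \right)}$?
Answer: $- \frac{14461}{2} \approx -7230.5$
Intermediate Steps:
$t{\left(R,b \right)} = - \frac{31}{2}$ ($t{\left(R,b \right)} = - \frac{1}{2} - 15 = - \frac{31}{2}$)
$g = - \frac{5813}{2}$ ($g = \left(600 - 3491\right) - \frac{31}{2} = -2891 - \frac{31}{2} = - \frac{5813}{2} \approx -2906.5$)
$H = 40$
$j = -9147$
$O{\left(W \right)} = 2 W$
$U - \left(\left(O{\left(H \right)} + j\right) + g\right) = -19204 - \left(\left(2 \cdot 40 - 9147\right) - \frac{5813}{2}\right) = -19204 - \left(\left(80 - 9147\right) - \frac{5813}{2}\right) = -19204 - \left(-9067 - \frac{5813}{2}\right) = -19204 - - \frac{23947}{2} = -19204 + \frac{23947}{2} = - \frac{14461}{2}$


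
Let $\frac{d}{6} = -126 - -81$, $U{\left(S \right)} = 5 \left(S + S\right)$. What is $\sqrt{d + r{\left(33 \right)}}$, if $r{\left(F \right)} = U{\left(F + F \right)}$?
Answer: $\sqrt{390} \approx 19.748$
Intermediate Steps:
$U{\left(S \right)} = 10 S$ ($U{\left(S \right)} = 5 \cdot 2 S = 10 S$)
$r{\left(F \right)} = 20 F$ ($r{\left(F \right)} = 10 \left(F + F\right) = 10 \cdot 2 F = 20 F$)
$d = -270$ ($d = 6 \left(-126 - -81\right) = 6 \left(-126 + 81\right) = 6 \left(-45\right) = -270$)
$\sqrt{d + r{\left(33 \right)}} = \sqrt{-270 + 20 \cdot 33} = \sqrt{-270 + 660} = \sqrt{390}$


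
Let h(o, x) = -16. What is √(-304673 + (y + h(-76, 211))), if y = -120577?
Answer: I*√425266 ≈ 652.12*I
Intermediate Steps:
√(-304673 + (y + h(-76, 211))) = √(-304673 + (-120577 - 16)) = √(-304673 - 120593) = √(-425266) = I*√425266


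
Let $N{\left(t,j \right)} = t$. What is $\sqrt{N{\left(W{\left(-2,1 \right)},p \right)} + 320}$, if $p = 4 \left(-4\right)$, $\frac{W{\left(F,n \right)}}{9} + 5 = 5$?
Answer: $8 \sqrt{5} \approx 17.889$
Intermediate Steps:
$W{\left(F,n \right)} = 0$ ($W{\left(F,n \right)} = -45 + 9 \cdot 5 = -45 + 45 = 0$)
$p = -16$
$\sqrt{N{\left(W{\left(-2,1 \right)},p \right)} + 320} = \sqrt{0 + 320} = \sqrt{320} = 8 \sqrt{5}$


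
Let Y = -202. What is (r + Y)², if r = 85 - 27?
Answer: 20736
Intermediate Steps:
r = 58
(r + Y)² = (58 - 202)² = (-144)² = 20736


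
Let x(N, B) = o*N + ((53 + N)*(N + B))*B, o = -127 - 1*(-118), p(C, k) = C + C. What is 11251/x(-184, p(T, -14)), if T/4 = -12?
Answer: -11251/3519624 ≈ -0.0031966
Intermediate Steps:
T = -48 (T = 4*(-12) = -48)
p(C, k) = 2*C
o = -9 (o = -127 + 118 = -9)
x(N, B) = -9*N + B*(53 + N)*(B + N) (x(N, B) = -9*N + ((53 + N)*(N + B))*B = -9*N + ((53 + N)*(B + N))*B = -9*N + B*(53 + N)*(B + N))
11251/x(-184, p(T, -14)) = 11251/(-9*(-184) + 53*(2*(-48))**2 + (2*(-48))*(-184)**2 - 184*(2*(-48))**2 + 53*(2*(-48))*(-184)) = 11251/(1656 + 53*(-96)**2 - 96*33856 - 184*(-96)**2 + 53*(-96)*(-184)) = 11251/(1656 + 53*9216 - 3250176 - 184*9216 + 936192) = 11251/(1656 + 488448 - 3250176 - 1695744 + 936192) = 11251/(-3519624) = 11251*(-1/3519624) = -11251/3519624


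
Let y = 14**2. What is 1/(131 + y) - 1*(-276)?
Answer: 90253/327 ≈ 276.00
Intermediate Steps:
y = 196
1/(131 + y) - 1*(-276) = 1/(131 + 196) - 1*(-276) = 1/327 + 276 = 90253/327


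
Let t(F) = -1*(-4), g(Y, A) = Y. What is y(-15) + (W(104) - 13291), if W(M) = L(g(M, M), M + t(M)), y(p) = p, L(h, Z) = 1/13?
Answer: -172977/13 ≈ -13306.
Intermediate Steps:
t(F) = 4
L(h, Z) = 1/13
W(M) = 1/13
y(-15) + (W(104) - 13291) = -15 + (1/13 - 13291) = -15 - 172782/13 = -172977/13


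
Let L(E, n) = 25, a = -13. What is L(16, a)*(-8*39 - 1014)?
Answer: -33150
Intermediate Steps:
L(16, a)*(-8*39 - 1014) = 25*(-8*39 - 1014) = 25*(-312 - 1014) = 25*(-1326) = -33150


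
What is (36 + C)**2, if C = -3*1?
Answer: 1089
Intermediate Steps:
C = -3
(36 + C)**2 = (36 - 3)**2 = 33**2 = 1089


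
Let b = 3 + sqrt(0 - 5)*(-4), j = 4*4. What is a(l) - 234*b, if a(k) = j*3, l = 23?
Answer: -654 + 936*I*sqrt(5) ≈ -654.0 + 2093.0*I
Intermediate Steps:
j = 16
a(k) = 48 (a(k) = 16*3 = 48)
b = 3 - 4*I*sqrt(5) (b = 3 + sqrt(-5)*(-4) = 3 + (I*sqrt(5))*(-4) = 3 - 4*I*sqrt(5) ≈ 3.0 - 8.9443*I)
a(l) - 234*b = 48 - 234*(3 - 4*I*sqrt(5)) = 48 + (-702 + 936*I*sqrt(5)) = -654 + 936*I*sqrt(5)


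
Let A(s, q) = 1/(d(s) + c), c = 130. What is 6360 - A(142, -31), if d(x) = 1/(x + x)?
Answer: 234817276/36921 ≈ 6360.0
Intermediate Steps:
d(x) = 1/(2*x)
A(s, q) = 1/(130 + 1/(2*s)) (A(s, q) = 1/(1/(2*s) + 130) = 1/(130 + 1/(2*s)))
6360 - A(142, -31) = 6360 - 2*142/(1 + 260*142) = 6360 - 2*142/(1 + 36920) = 6360 - 2*142/36921 = 6360 - 1*284/36921 = 6360 - 284/36921 = 234817276/36921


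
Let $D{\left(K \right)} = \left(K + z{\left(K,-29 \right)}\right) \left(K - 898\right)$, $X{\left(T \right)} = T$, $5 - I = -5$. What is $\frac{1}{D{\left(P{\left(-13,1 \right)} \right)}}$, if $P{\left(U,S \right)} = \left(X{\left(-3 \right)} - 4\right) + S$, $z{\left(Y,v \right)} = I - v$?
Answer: $- \frac{1}{29832} \approx -3.3521 \cdot 10^{-5}$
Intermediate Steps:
$I = 10$ ($I = 5 - -5 = 5 + 5 = 10$)
$z{\left(Y,v \right)} = 10 - v$
$P{\left(U,S \right)} = -7 + S$ ($P{\left(U,S \right)} = \left(-3 - 4\right) + S = -7 + S$)
$D{\left(K \right)} = \left(-898 + K\right) \left(39 + K\right)$ ($D{\left(K \right)} = \left(K + \left(10 - -29\right)\right) \left(K - 898\right) = \left(K + \left(10 + 29\right)\right) \left(-898 + K\right) = \left(K + 39\right) \left(-898 + K\right) = \left(39 + K\right) \left(-898 + K\right) = \left(-898 + K\right) \left(39 + K\right)$)
$\frac{1}{D{\left(P{\left(-13,1 \right)} \right)}} = \frac{1}{-35022 + \left(-7 + 1\right)^{2} - 859 \left(-7 + 1\right)} = \frac{1}{-35022 + \left(-6\right)^{2} - -5154} = \frac{1}{-35022 + 36 + 5154} = \frac{1}{-29832} = - \frac{1}{29832}$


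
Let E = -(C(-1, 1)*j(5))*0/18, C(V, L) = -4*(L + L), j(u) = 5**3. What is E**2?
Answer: 0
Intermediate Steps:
j(u) = 125
C(V, L) = -8*L
E = 0 (E = -(-8*1*125)*0/18 = --8*125*0/18 = -(-1000*0)/18 = -0/18 = -1*0 = 0)
E**2 = 0**2 = 0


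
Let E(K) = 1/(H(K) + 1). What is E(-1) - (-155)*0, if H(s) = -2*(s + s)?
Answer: ⅕ ≈ 0.20000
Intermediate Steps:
H(s) = -4*s
E(K) = 1/(1 - 4*K) (E(K) = 1/(-4*K + 1) = 1/(1 - 4*K))
E(-1) - (-155)*0 = -1/(-1 + 4*(-1)) - (-155)*0 = -1/(-1 - 4) - 155*0 = -1/(-5) + 0 = -1*(-⅕) + 0 = ⅕ + 0 = ⅕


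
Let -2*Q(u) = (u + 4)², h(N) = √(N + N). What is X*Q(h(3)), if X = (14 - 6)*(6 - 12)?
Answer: 528 + 192*√6 ≈ 998.30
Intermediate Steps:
h(N) = √2*√N (h(N) = √(2*N) = √2*√N)
Q(u) = -(4 + u)²/2 (Q(u) = -(u + 4)²/2 = -(4 + u)²/2)
X = -48 (X = 8*(-6) = -48)
X*Q(h(3)) = -(-24)*(4 + √2*√3)² = -(-24)*(4 + √6)² = 24*(4 + √6)²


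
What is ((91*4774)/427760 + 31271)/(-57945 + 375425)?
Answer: 6688458697/67902622400 ≈ 0.098501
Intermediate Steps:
((91*4774)/427760 + 31271)/(-57945 + 375425) = (434434*(1/427760) + 31271)/317480 = (217217/213880 + 31271)*(1/317480) = (6688458697/213880)*(1/317480) = 6688458697/67902622400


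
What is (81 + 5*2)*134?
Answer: 12194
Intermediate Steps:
(81 + 5*2)*134 = (81 + 10)*134 = 91*134 = 12194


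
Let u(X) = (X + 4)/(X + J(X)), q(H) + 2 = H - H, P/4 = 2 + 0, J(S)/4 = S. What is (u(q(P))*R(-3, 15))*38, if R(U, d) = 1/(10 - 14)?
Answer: 19/10 ≈ 1.9000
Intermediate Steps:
J(S) = 4*S
R(U, d) = -¼ (R(U, d) = 1/(-4) = -¼)
P = 8 (P = 4*(2 + 0) = 4*2 = 8)
q(H) = -2 (q(H) = -2 + (H - H) = -2 + 0 = -2)
u(X) = (4 + X)/(5*X) (u(X) = (X + 4)/(X + 4*X) = (4 + X)/((5*X)) = (4 + X)*(1/(5*X)) = (4 + X)/(5*X))
(u(q(P))*R(-3, 15))*38 = (((⅕)*(4 - 2)/(-2))*(-¼))*38 = (((⅕)*(-½)*2)*(-¼))*38 = -⅕*(-¼)*38 = (1/20)*38 = 19/10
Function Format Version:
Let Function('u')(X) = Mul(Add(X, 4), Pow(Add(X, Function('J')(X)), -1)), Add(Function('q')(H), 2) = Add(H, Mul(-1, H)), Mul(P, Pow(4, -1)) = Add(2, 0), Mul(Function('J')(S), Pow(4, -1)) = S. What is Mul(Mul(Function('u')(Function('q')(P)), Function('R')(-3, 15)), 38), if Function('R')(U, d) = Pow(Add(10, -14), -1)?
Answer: Rational(19, 10) ≈ 1.9000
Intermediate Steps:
Function('J')(S) = Mul(4, S)
Function('R')(U, d) = Rational(-1, 4) (Function('R')(U, d) = Pow(-4, -1) = Rational(-1, 4))
P = 8 (P = Mul(4, Add(2, 0)) = Mul(4, 2) = 8)
Function('q')(H) = -2 (Function('q')(H) = Add(-2, Add(H, Mul(-1, H))) = Add(-2, 0) = -2)
Function('u')(X) = Mul(Rational(1, 5), Pow(X, -1), Add(4, X)) (Function('u')(X) = Mul(Add(X, 4), Pow(Add(X, Mul(4, X)), -1)) = Mul(Add(4, X), Pow(Mul(5, X), -1)) = Mul(Add(4, X), Mul(Rational(1, 5), Pow(X, -1))) = Mul(Rational(1, 5), Pow(X, -1), Add(4, X)))
Mul(Mul(Function('u')(Function('q')(P)), Function('R')(-3, 15)), 38) = Mul(Mul(Mul(Rational(1, 5), Pow(-2, -1), Add(4, -2)), Rational(-1, 4)), 38) = Mul(Mul(Mul(Rational(1, 5), Rational(-1, 2), 2), Rational(-1, 4)), 38) = Mul(Mul(Rational(-1, 5), Rational(-1, 4)), 38) = Mul(Rational(1, 20), 38) = Rational(19, 10)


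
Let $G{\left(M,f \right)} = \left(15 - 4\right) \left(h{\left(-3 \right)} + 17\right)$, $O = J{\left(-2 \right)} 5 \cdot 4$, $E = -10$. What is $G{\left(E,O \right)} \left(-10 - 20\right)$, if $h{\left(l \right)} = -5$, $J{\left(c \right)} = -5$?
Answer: $-3960$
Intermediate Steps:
$O = -100$ ($O = \left(-5\right) 5 \cdot 4 = \left(-25\right) 4 = -100$)
$G{\left(M,f \right)} = 132$ ($G{\left(M,f \right)} = \left(15 - 4\right) \left(-5 + 17\right) = 11 \cdot 12 = 132$)
$G{\left(E,O \right)} \left(-10 - 20\right) = 132 \left(-10 - 20\right) = 132 \left(-30\right) = -3960$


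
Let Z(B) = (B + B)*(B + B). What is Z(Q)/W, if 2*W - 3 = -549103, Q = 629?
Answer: -2738/475 ≈ -5.7642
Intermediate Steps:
W = -274550 (W = 3/2 + (1/2)*(-549103) = 3/2 - 549103/2 = -274550)
Z(B) = 4*B**2 (Z(B) = (2*B)*(2*B) = 4*B**2)
Z(Q)/W = (4*629**2)/(-274550) = (4*395641)*(-1/274550) = 1582564*(-1/274550) = -2738/475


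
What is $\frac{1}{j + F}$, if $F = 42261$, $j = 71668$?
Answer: $\frac{1}{113929} \approx 8.7774 \cdot 10^{-6}$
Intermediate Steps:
$\frac{1}{j + F} = \frac{1}{71668 + 42261} = \frac{1}{113929}$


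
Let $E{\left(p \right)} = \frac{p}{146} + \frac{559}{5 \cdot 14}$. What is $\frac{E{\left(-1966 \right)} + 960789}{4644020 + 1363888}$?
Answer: $\frac{4909603787}{30700409880} \approx 0.15992$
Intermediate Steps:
$E{\left(p \right)} = \frac{559}{70} + \frac{p}{146}$ ($E{\left(p \right)} = p \frac{1}{146} + \frac{559}{70} = \frac{p}{146} + 559 \cdot \frac{1}{70} = \frac{p}{146} + \frac{559}{70} = \frac{559}{70} + \frac{p}{146}$)
$\frac{E{\left(-1966 \right)} + 960789}{4644020 + 1363888} = \frac{\left(\frac{559}{70} + \frac{1}{146} \left(-1966\right)\right) + 960789}{4644020 + 1363888} = \frac{\left(\frac{559}{70} - \frac{983}{73}\right) + 960789}{6007908} = \left(- \frac{28003}{5110} + 960789\right) \frac{1}{6007908} = \frac{4909603787}{5110} \cdot \frac{1}{6007908} = \frac{4909603787}{30700409880}$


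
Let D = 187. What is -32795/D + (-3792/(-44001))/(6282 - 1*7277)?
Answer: -478599480043/2729015355 ≈ -175.37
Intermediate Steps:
-32795/D + (-3792/(-44001))/(6282 - 1*7277) = -32795/187 + (-3792/(-44001))/(6282 - 1*7277) = -32795*1/187 + (-3792*(-1/44001))/(6282 - 7277) = -32795/187 + (1264/14667)/(-995) = -32795/187 + (1264/14667)*(-1/995) = -32795/187 - 1264/14593665 = -478599480043/2729015355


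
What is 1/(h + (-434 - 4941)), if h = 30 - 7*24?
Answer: -1/5513 ≈ -0.00018139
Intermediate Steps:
h = -138 (h = 30 - 168 = -138)
1/(h + (-434 - 4941)) = 1/(-138 + (-434 - 4941)) = 1/(-138 - 5375) = 1/(-5513) = -1/5513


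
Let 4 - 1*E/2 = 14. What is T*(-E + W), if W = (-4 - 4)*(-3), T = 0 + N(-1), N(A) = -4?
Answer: -176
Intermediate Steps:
E = -20 (E = 8 - 2*14 = 8 - 28 = -20)
T = -4 (T = 0 - 4 = -4)
W = 24 (W = -8*(-3) = 24)
T*(-E + W) = -4*(-1*(-20) + 24) = -4*(20 + 24) = -4*44 = -176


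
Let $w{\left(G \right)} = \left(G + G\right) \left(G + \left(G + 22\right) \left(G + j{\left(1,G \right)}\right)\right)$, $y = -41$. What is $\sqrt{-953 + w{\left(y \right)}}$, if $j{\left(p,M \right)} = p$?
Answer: $i \sqrt{59911} \approx 244.77 i$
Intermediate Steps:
$w{\left(G \right)} = 2 G \left(G + \left(1 + G\right) \left(22 + G\right)\right)$ ($w{\left(G \right)} = \left(G + G\right) \left(G + \left(G + 22\right) \left(G + 1\right)\right) = 2 G \left(G + \left(22 + G\right) \left(1 + G\right)\right) = 2 G \left(G + \left(1 + G\right) \left(22 + G\right)\right)$)
$\sqrt{-953 + w{\left(y \right)}} = \sqrt{-953 + 2 \left(-41\right) \left(22 + \left(-41\right)^{2} + 24 \left(-41\right)\right)} = \sqrt{-953 + 2 \left(-41\right) \left(22 + 1681 - 984\right)} = \sqrt{-953 + 2 \left(-41\right) 719} = \sqrt{-953 - 58958} = \sqrt{-59911} = i \sqrt{59911}$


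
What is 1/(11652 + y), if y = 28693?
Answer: 1/40345 ≈ 2.4786e-5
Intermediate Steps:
1/(11652 + y) = 1/(11652 + 28693) = 1/40345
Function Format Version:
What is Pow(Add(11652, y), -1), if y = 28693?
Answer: Rational(1, 40345) ≈ 2.4786e-5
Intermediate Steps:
Pow(Add(11652, y), -1) = Pow(Add(11652, 28693), -1) = Pow(40345, -1) = Rational(1, 40345)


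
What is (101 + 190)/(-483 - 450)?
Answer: -97/311 ≈ -0.31190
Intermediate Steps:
(101 + 190)/(-483 - 450) = 291/(-933) = 291*(-1/933) = -97/311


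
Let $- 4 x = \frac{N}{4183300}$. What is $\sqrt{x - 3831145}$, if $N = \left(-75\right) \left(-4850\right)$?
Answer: $\frac{i \sqrt{107272053804556630}}{167332} \approx 1957.3 i$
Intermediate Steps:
$N = 363750$
$x = - \frac{7275}{334664}$ ($x = - \frac{363750 \cdot \frac{1}{4183300}}{4} = \left(- \frac{1}{4}\right) \frac{7275}{83666} = - \frac{7275}{334664} \approx -0.021738$)
$\sqrt{x - 3831145} = \sqrt{- \frac{7275}{334664} - 3831145} = \sqrt{- \frac{1282146317555}{334664}} = \frac{i \sqrt{107272053804556630}}{167332}$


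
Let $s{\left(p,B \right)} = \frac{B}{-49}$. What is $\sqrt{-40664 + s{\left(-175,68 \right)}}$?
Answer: $\frac{2 i \sqrt{498151}}{7} \approx 201.66 i$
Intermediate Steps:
$s{\left(p,B \right)} = - \frac{B}{49}$ ($s{\left(p,B \right)} = B \left(- \frac{1}{49}\right) = - \frac{B}{49}$)
$\sqrt{-40664 + s{\left(-175,68 \right)}} = \sqrt{-40664 - \frac{68}{49}} = \sqrt{- \frac{1992604}{49}} = \frac{2 i \sqrt{498151}}{7}$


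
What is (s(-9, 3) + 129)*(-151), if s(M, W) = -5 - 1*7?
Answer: -17667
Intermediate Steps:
s(M, W) = -12 (s(M, W) = -5 - 7 = -12)
(s(-9, 3) + 129)*(-151) = (-12 + 129)*(-151) = 117*(-151) = -17667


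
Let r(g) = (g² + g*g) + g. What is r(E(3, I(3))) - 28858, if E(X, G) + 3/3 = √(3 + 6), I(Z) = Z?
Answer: -28848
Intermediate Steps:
E(X, G) = 2 (E(X, G) = -1 + √(3 + 6) = -1 + √9 = -1 + 3 = 2)
r(g) = g + 2*g² (r(g) = (g² + g²) + g = 2*g² + g = g + 2*g²)
r(E(3, I(3))) - 28858 = 2*(1 + 2*2) - 28858 = 2*(1 + 4) - 28858 = 2*5 - 28858 = 10 - 28858 = -28848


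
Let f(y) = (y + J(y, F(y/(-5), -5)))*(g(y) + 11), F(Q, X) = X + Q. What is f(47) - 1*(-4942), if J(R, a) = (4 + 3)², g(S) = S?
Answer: 10510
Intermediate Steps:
F(Q, X) = Q + X
J(R, a) = 49 (J(R, a) = 7² = 49)
f(y) = (11 + y)*(49 + y) (f(y) = (y + 49)*(y + 11) = (49 + y)*(11 + y) = (11 + y)*(49 + y))
f(47) - 1*(-4942) = (539 + 47² + 60*47) - 1*(-4942) = (539 + 2209 + 2820) + 4942 = 5568 + 4942 = 10510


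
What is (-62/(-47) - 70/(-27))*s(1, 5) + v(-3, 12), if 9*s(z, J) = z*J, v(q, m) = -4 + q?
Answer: -55127/11421 ≈ -4.8268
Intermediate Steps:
s(z, J) = J*z/9 (s(z, J) = (z*J)/9 = (J*z)/9 = J*z/9)
(-62/(-47) - 70/(-27))*s(1, 5) + v(-3, 12) = (-62/(-47) - 70/(-27))*((1/9)*5*1) + (-4 - 3) = (-62*(-1/47) - 70*(-1/27))*(5/9) - 7 = (62/47 + 70/27)*(5/9) - 7 = (4964/1269)*(5/9) - 7 = 24820/11421 - 7 = -55127/11421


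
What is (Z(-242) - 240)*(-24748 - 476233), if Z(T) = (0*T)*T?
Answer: 120235440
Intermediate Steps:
Z(T) = 0 (Z(T) = 0*T = 0)
(Z(-242) - 240)*(-24748 - 476233) = (0 - 240)*(-24748 - 476233) = -240*(-500981) = 120235440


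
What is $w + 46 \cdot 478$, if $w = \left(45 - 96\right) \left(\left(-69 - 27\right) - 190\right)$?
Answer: $36574$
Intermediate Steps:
$w = 14586$ ($w = - 51 \left(-96 - 190\right) = \left(-51\right) \left(-286\right) = 14586$)
$w + 46 \cdot 478 = 14586 + 46 \cdot 478 = 14586 + 21988 = 36574$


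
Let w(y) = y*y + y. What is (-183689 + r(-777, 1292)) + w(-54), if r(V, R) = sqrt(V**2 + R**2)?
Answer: -180827 + sqrt(2272993) ≈ -1.7932e+5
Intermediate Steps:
w(y) = y + y**2 (w(y) = y**2 + y = y + y**2)
r(V, R) = sqrt(R**2 + V**2)
(-183689 + r(-777, 1292)) + w(-54) = (-183689 + sqrt(1292**2 + (-777)**2)) - 54*(1 - 54) = (-183689 + sqrt(1669264 + 603729)) - 54*(-53) = (-183689 + sqrt(2272993)) + 2862 = -180827 + sqrt(2272993)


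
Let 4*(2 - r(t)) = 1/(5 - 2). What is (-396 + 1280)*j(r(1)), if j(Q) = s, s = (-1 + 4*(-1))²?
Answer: 22100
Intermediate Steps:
r(t) = 23/12 (r(t) = 2 - 1/(4*(5 - 2)) = 2 - ¼/3 = 2 - ¼*⅓ = 2 - 1/12 = 23/12)
s = 25 (s = (-1 - 4)² = (-5)² = 25)
j(Q) = 25
(-396 + 1280)*j(r(1)) = (-396 + 1280)*25 = 884*25 = 22100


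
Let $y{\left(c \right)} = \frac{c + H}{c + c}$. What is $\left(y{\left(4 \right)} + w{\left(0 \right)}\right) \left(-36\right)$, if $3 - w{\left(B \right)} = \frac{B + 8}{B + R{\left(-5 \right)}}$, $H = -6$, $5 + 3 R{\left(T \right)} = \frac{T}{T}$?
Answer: $-315$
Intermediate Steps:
$R{\left(T \right)} = - \frac{4}{3}$ ($R{\left(T \right)} = - \frac{5}{3} + \frac{T \frac{1}{T}}{3} = - \frac{5}{3} + \frac{1}{3} \cdot 1 = - \frac{5}{3} + \frac{1}{3} = - \frac{4}{3}$)
$w{\left(B \right)} = 3 - \frac{8 + B}{- \frac{4}{3} + B}$ ($w{\left(B \right)} = 3 - \frac{B + 8}{B - \frac{4}{3}} = 3 - \frac{8 + B}{- \frac{4}{3} + B}$)
$y{\left(c \right)} = \frac{-6 + c}{2 c}$ ($y{\left(c \right)} = \frac{c - 6}{c + c} = \frac{-6 + c}{2 c}$)
$\left(y{\left(4 \right)} + w{\left(0 \right)}\right) \left(-36\right) = \left(\frac{-6 + 4}{2 \cdot 4} + \frac{6 \left(-6 + 0\right)}{-4 + 3 \cdot 0}\right) \left(-36\right) = \left(\frac{1}{2} \cdot \frac{1}{4} \left(-2\right) + 6 \frac{1}{-4 + 0} \left(-6\right)\right) \left(-36\right) = \left(- \frac{1}{4} + 6 \frac{1}{-4} \left(-6\right)\right) \left(-36\right) = \left(- \frac{1}{4} + 6 \left(- \frac{1}{4}\right) \left(-6\right)\right) \left(-36\right) = \left(- \frac{1}{4} + 9\right) \left(-36\right) = \frac{35}{4} \left(-36\right) = -315$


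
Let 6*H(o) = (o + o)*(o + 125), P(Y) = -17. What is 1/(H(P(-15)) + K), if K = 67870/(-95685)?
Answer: -19137/11725418 ≈ -0.0016321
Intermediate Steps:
K = -13574/19137 (K = 67870*(-1/95685) = -13574/19137 ≈ -0.70931)
H(o) = o*(125 + o)/3 (H(o) = ((o + o)*(o + 125))/6 = ((2*o)*(125 + o))/6 = (2*o*(125 + o))/6 = o*(125 + o)/3)
1/(H(P(-15)) + K) = 1/((1/3)*(-17)*(125 - 17) - 13574/19137) = 1/((1/3)*(-17)*108 - 13574/19137) = 1/(-612 - 13574/19137) = 1/(-11725418/19137) = -19137/11725418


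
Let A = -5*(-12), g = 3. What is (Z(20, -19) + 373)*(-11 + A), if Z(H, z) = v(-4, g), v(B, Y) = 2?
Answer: 18375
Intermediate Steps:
Z(H, z) = 2
A = 60
(Z(20, -19) + 373)*(-11 + A) = (2 + 373)*(-11 + 60) = 375*49 = 18375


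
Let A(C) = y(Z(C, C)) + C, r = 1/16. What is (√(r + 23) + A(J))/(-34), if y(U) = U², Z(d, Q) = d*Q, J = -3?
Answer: -39/17 - 3*√41/136 ≈ -2.4354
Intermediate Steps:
Z(d, Q) = Q*d
r = 1/16 ≈ 0.062500
A(C) = C + C⁴ (A(C) = (C*C)² + C = (C²)² + C = C⁴ + C = C + C⁴)
(√(r + 23) + A(J))/(-34) = (√(1/16 + 23) + (-3 + (-3)⁴))/(-34) = -(√(369/16) + (-3 + 81))/34 = -(3*√41/4 + 78)/34 = -(78 + 3*√41/4)/34 = -39/17 - 3*√41/136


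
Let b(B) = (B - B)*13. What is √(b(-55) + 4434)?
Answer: √4434 ≈ 66.588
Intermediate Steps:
b(B) = 0 (b(B) = 0*13 = 0)
√(b(-55) + 4434) = √(0 + 4434) = √4434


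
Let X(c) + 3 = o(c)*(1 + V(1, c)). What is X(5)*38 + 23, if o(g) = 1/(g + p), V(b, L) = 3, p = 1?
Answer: -197/3 ≈ -65.667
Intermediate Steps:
o(g) = 1/(1 + g) (o(g) = 1/(g + 1) = 1/(1 + g))
X(c) = -3 + 4/(1 + c) (X(c) = -3 + (1 + 3)/(1 + c) = -3 + 4/(1 + c))
X(5)*38 + 23 = ((1 - 3*5)/(1 + 5))*38 + 23 = ((1 - 15)/6)*38 + 23 = ((⅙)*(-14))*38 + 23 = -7/3*38 + 23 = -266/3 + 23 = -197/3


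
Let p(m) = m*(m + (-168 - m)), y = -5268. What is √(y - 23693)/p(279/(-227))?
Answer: 227*I*√28961/46872 ≈ 0.82417*I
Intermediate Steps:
p(m) = -168*m (p(m) = m*(-168) = -168*m)
√(y - 23693)/p(279/(-227)) = √(-5268 - 23693)/((-46872/(-227))) = √(-28961)/((-46872*(-1)/227)) = (I*√28961)/((-168*(-279/227))) = (I*√28961)/(46872/227) = (I*√28961)*(227/46872) = 227*I*√28961/46872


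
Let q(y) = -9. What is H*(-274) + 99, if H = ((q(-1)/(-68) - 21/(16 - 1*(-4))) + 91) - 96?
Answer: 146237/85 ≈ 1720.4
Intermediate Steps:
H = -503/85 (H = ((-9/(-68) - 21/(16 - 1*(-4))) + 91) - 96 = ((-9*(-1/68) - 21/(16 + 4)) + 91) - 96 = ((9/68 - 21/20) + 91) - 96 = (-78/85 + 91) - 96 = 7657/85 - 96 = -503/85 ≈ -5.9176)
H*(-274) + 99 = -503/85*(-274) + 99 = 137822/85 + 99 = 146237/85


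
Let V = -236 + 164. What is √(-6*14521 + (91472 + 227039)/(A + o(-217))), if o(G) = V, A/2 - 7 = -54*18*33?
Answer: I*√359234336727910/64210 ≈ 295.18*I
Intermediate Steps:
V = -72
A = -64138 (A = 14 + 2*(-54*18*33) = 14 + 2*(-972*33) = 14 + 2*(-32076) = 14 - 64152 = -64138)
o(G) = -72
√(-6*14521 + (91472 + 227039)/(A + o(-217))) = √(-6*14521 + (91472 + 227039)/(-64138 - 72)) = √(-87126 + 318511/(-64210)) = √(-87126 + 318511*(-1/64210)) = √(-87126 - 318511/64210) = √(-5594678971/64210) = I*√359234336727910/64210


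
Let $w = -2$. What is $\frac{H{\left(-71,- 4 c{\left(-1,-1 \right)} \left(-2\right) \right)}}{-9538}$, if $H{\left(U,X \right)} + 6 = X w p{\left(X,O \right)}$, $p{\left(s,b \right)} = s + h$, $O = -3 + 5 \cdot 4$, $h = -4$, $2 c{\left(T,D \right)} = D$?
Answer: $\frac{35}{4769} \approx 0.0073391$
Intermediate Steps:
$c{\left(T,D \right)} = \frac{D}{2}$
$O = 17$ ($O = -3 + 20 = 17$)
$p{\left(s,b \right)} = -4 + s$ ($p{\left(s,b \right)} = s - 4 = -4 + s$)
$H{\left(U,X \right)} = -6 - 2 X \left(-4 + X\right)$ ($H{\left(U,X \right)} = -6 + X \left(-2\right) \left(-4 + X\right) = -6 + - 2 X \left(-4 + X\right) = -6 - 2 X \left(-4 + X\right)$)
$\frac{H{\left(-71,- 4 c{\left(-1,-1 \right)} \left(-2\right) \right)}}{-9538} = \frac{-6 - 2 - 4 \cdot \frac{1}{2} \left(-1\right) \left(-2\right) \left(-4 + - 4 \cdot \frac{1}{2} \left(-1\right) \left(-2\right)\right)}{-9538} = \left(-6 - 2 \left(-4\right) \left(- \frac{1}{2}\right) \left(-2\right) \left(-4 + \left(-4\right) \left(- \frac{1}{2}\right) \left(-2\right)\right)\right) \left(- \frac{1}{9538}\right) = \left(-6 - 2 \cdot 2 \left(-2\right) \left(-4 + 2 \left(-2\right)\right)\right) \left(- \frac{1}{9538}\right) = \left(-6 - - 8 \left(-4 - 4\right)\right) \left(- \frac{1}{9538}\right) = \left(-6 - \left(-8\right) \left(-8\right)\right) \left(- \frac{1}{9538}\right) = \left(-6 - 64\right) \left(- \frac{1}{9538}\right) = \left(-70\right) \left(- \frac{1}{9538}\right) = \frac{35}{4769}$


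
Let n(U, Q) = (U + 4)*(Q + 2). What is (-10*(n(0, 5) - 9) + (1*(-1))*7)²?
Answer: 38809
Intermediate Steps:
n(U, Q) = (2 + Q)*(4 + U) (n(U, Q) = (4 + U)*(2 + Q) = (2 + Q)*(4 + U))
(-10*(n(0, 5) - 9) + (1*(-1))*7)² = (-10*((8 + 2*0 + 4*5 + 5*0) - 9) + (1*(-1))*7)² = (-10*((8 + 0 + 20 + 0) - 9) - 1*7)² = (-10*(28 - 9) - 7)² = (-10*19 - 7)² = (-190 - 7)² = (-197)² = 38809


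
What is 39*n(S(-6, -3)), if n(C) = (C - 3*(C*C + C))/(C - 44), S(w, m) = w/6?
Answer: 13/15 ≈ 0.86667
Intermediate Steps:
S(w, m) = w/6 (S(w, m) = w*(⅙) = w/6)
n(C) = (-3*C² - 2*C)/(-44 + C) (n(C) = (C - 3*(C² + C))/(-44 + C) = (C - 3*(C + C²))/(-44 + C) = (C + (-3*C - 3*C²))/(-44 + C) = (-3*C² - 2*C)/(-44 + C))
39*n(S(-6, -3)) = 39*(-(⅙)*(-6)*(2 + 3*((⅙)*(-6)))/(-44 + (⅙)*(-6))) = 39*(-1*(-1)*(2 + 3*(-1))/(-44 - 1)) = 39*(-1*(-1)*(2 - 3)/(-45)) = 39*(-1*(-1)*(-1/45)*(-1)) = 39*(1/45) = 13/15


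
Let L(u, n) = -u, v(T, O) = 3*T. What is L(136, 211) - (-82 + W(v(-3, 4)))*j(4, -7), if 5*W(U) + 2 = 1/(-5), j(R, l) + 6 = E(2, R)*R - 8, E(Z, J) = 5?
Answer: 8966/25 ≈ 358.64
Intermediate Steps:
j(R, l) = -14 + 5*R (j(R, l) = -6 + (5*R - 8) = -6 + (-8 + 5*R) = -14 + 5*R)
W(U) = -11/25 (W(U) = -2/5 + (1/5)/(-5) = -2/5 + (1/5)*(-1/5) = -2/5 - 1/25 = -11/25)
L(136, 211) - (-82 + W(v(-3, 4)))*j(4, -7) = -1*136 - (-82 - 11/25)*(-14 + 5*4) = -136 - (-2061)*(-14 + 20)/25 = -136 - (-2061)*6/25 = -136 - 1*(-12366/25) = -136 + 12366/25 = 8966/25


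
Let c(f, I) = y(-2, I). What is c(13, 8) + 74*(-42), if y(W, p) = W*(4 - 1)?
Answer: -3114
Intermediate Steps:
y(W, p) = 3*W (y(W, p) = W*3 = 3*W)
c(f, I) = -6 (c(f, I) = 3*(-2) = -6)
c(13, 8) + 74*(-42) = -6 + 74*(-42) = -6 - 3108 = -3114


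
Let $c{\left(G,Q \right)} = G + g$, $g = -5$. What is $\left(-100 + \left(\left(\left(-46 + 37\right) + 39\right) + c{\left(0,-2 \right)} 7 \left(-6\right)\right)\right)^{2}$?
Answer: $19600$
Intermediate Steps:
$c{\left(G,Q \right)} = -5 + G$ ($c{\left(G,Q \right)} = G - 5 = -5 + G$)
$\left(-100 + \left(\left(\left(-46 + 37\right) + 39\right) + c{\left(0,-2 \right)} 7 \left(-6\right)\right)\right)^{2} = \left(-100 + \left(\left(\left(-46 + 37\right) + 39\right) + \left(-5 + 0\right) 7 \left(-6\right)\right)\right)^{2} = \left(-100 + \left(\left(-9 + 39\right) + \left(-5\right) 7 \left(-6\right)\right)\right)^{2} = \left(-100 + \left(30 - -210\right)\right)^{2} = \left(-100 + \left(30 + 210\right)\right)^{2} = \left(-100 + 240\right)^{2} = 140^{2} = 19600$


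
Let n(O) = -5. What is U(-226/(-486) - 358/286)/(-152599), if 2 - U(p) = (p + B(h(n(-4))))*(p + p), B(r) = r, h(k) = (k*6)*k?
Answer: -285910702114/184262224459599 ≈ -0.0015517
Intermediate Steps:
h(k) = 6*k**2 (h(k) = (6*k)*k = 6*k**2)
U(p) = 2 - 2*p*(150 + p) (U(p) = 2 - (p + 6*(-5)**2)*(p + p) = 2 - (p + 6*25)*2*p = 2 - (p + 150)*2*p = 2 - (150 + p)*2*p = 2 - 2*p*(150 + p))
U(-226/(-486) - 358/286)/(-152599) = (2 - 300*(-226/(-486) - 358/286) - 2*(-226/(-486) - 358/286)**2)/(-152599) = (2 - 300*(-226*(-1/486) - 358*1/286) - 2*(-226*(-1/486) - 358*1/286)**2)*(-1/152599) = (2 - 300*(113/243 - 179/143) - 2*(113/243 - 179/143)**2)*(-1/152599) = (2 - 300*(-27338/34749) - 2*(-27338/34749)**2)*(-1/152599) = (2 + 2733800/11583 - 2*747366244/1207493001)*(-1/152599) = (2 + 2733800/11583 - 1494732488/1207493001)*(-1/152599) = (285910702114/1207493001)*(-1/152599) = -285910702114/184262224459599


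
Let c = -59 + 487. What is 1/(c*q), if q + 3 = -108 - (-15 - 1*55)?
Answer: -1/17548 ≈ -5.6987e-5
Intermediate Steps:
c = 428
q = -41 (q = -3 + (-108 - (-15 - 1*55)) = -3 + (-108 - (-15 - 55)) = -3 + (-108 - 1*(-70)) = -3 + (-108 + 70) = -3 - 38 = -41)
1/(c*q) = 1/(428*(-41)) = (1/428)*(-1/41) = -1/17548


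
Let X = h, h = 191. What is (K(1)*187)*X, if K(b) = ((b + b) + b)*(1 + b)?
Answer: 214302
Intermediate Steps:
K(b) = 3*b*(1 + b) (K(b) = (2*b + b)*(1 + b) = (3*b)*(1 + b) = 3*b*(1 + b))
X = 191
(K(1)*187)*X = ((3*1*(1 + 1))*187)*191 = ((3*1*2)*187)*191 = (6*187)*191 = 1122*191 = 214302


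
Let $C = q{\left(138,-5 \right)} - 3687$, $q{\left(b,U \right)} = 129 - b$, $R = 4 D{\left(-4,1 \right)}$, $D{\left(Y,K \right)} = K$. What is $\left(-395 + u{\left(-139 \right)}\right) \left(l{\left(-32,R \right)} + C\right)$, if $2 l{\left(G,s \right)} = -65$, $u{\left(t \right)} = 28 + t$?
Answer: $1886621$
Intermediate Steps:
$R = 4$ ($R = 4 \cdot 1 = 4$)
$l{\left(G,s \right)} = - \frac{65}{2}$ ($l{\left(G,s \right)} = \frac{1}{2} \left(-65\right) = - \frac{65}{2}$)
$C = -3696$ ($C = \left(129 - 138\right) - 3687 = -9 - 3687 = -3696$)
$\left(-395 + u{\left(-139 \right)}\right) \left(l{\left(-32,R \right)} + C\right) = \left(-395 + \left(28 - 139\right)\right) \left(- \frac{65}{2} - 3696\right) = \left(-395 - 111\right) \left(- \frac{7457}{2}\right) = \left(-506\right) \left(- \frac{7457}{2}\right) = 1886621$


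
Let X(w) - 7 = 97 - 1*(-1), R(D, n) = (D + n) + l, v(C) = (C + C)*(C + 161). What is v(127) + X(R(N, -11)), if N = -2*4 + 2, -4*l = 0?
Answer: 73257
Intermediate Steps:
l = 0 (l = -¼*0 = 0)
v(C) = 2*C*(161 + C) (v(C) = (2*C)*(161 + C) = 2*C*(161 + C))
N = -6 (N = -8 + 2 = -6)
R(D, n) = D + n (R(D, n) = (D + n) + 0 = D + n)
X(w) = 105 (X(w) = 7 + (97 - 1*(-1)) = 7 + (97 + 1) = 7 + 98 = 105)
v(127) + X(R(N, -11)) = 2*127*(161 + 127) + 105 = 2*127*288 + 105 = 73152 + 105 = 73257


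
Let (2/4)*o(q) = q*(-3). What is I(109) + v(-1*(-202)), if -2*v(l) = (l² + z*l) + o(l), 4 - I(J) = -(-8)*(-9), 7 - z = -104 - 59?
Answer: -36890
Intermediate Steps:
o(q) = -6*q (o(q) = 2*(q*(-3)) = 2*(-3*q) = -6*q)
z = 170 (z = 7 - (-104 - 59) = 7 - 1*(-163) = 7 + 163 = 170)
I(J) = 76 (I(J) = 4 - (-1)*(-8*(-9)) = 4 - (-1)*72 = 4 - 1*(-72) = 4 + 72 = 76)
v(l) = -82*l - l²/2 (v(l) = -((l² + 170*l) - 6*l)/2 = -(l² + 164*l)/2 = -82*l - l²/2)
I(109) + v(-1*(-202)) = 76 + (-1*(-202))*(-164 - (-1)*(-202))/2 = 76 + (½)*202*(-164 - 1*202) = 76 + (½)*202*(-164 - 202) = 76 + (½)*202*(-366) = 76 - 36966 = -36890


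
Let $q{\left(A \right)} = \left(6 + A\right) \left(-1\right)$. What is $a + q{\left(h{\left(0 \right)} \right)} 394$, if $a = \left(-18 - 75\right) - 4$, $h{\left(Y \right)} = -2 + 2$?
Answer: $-2461$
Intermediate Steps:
$h{\left(Y \right)} = 0$
$a = -97$ ($a = -93 - 4 = -97$)
$q{\left(A \right)} = -6 - A$
$a + q{\left(h{\left(0 \right)} \right)} 394 = -97 + \left(-6 - 0\right) 394 = -97 + \left(-6 + 0\right) 394 = -97 - 2364 = -2461$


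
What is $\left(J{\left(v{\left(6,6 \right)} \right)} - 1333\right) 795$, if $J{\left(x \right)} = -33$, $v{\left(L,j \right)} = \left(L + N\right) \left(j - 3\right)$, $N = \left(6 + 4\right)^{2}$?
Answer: $-1085970$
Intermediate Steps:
$N = 100$ ($N = 10^{2} = 100$)
$v{\left(L,j \right)} = \left(-3 + j\right) \left(100 + L\right)$ ($v{\left(L,j \right)} = \left(L + 100\right) \left(j - 3\right) = \left(100 + L\right) \left(-3 + j\right) = \left(-3 + j\right) \left(100 + L\right)$)
$\left(J{\left(v{\left(6,6 \right)} \right)} - 1333\right) 795 = \left(-33 - 1333\right) 795 = \left(-1366\right) 795 = -1085970$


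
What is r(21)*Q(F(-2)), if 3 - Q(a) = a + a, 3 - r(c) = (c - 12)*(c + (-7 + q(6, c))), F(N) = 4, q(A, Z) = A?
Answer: 885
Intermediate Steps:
r(c) = 3 - (-1 + c)*(-12 + c) (r(c) = 3 - (c - 12)*(c + (-7 + 6)) = 3 - (-12 + c)*(c - 1) = 3 - (-12 + c)*(-1 + c) = 3 - (-1 + c)*(-12 + c))
Q(a) = 3 - 2*a (Q(a) = 3 - (a + a) = 3 - 2*a)
r(21)*Q(F(-2)) = (-9 - 1*21**2 + 13*21)*(3 - 2*4) = (-9 - 1*441 + 273)*(3 - 8) = (-9 - 441 + 273)*(-5) = -177*(-5) = 885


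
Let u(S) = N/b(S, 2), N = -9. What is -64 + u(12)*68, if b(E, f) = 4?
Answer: -217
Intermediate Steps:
u(S) = -9/4
-64 + u(12)*68 = -64 - 9/4*68 = -64 - 153 = -217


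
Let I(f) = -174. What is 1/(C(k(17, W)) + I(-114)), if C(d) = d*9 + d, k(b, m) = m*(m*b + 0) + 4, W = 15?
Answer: 1/38116 ≈ 2.6236e-5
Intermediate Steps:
k(b, m) = 4 + b*m² (k(b, m) = m*(b*m + 0) + 4 = m*(b*m) + 4 = b*m² + 4 = 4 + b*m²)
C(d) = 10*d (C(d) = 9*d + d = 10*d)
1/(C(k(17, W)) + I(-114)) = 1/(10*(4 + 17*15²) - 174) = 1/(10*(4 + 17*225) - 174) = 1/(10*(4 + 3825) - 174) = 1/(10*3829 - 174) = 1/(38290 - 174) = 1/38116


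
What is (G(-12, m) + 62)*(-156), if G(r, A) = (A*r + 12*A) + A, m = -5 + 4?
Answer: -9516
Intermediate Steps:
m = -1
G(r, A) = 13*A + A*r (G(r, A) = (12*A + A*r) + A = 13*A + A*r)
(G(-12, m) + 62)*(-156) = (-(13 - 12) + 62)*(-156) = (-1*1 + 62)*(-156) = (-1 + 62)*(-156) = 61*(-156) = -9516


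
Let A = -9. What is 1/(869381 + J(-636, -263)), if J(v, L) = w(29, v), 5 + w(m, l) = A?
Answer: 1/869367 ≈ 1.1503e-6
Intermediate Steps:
w(m, l) = -14 (w(m, l) = -5 - 9 = -14)
J(v, L) = -14
1/(869381 + J(-636, -263)) = 1/(869381 - 14) = 1/869367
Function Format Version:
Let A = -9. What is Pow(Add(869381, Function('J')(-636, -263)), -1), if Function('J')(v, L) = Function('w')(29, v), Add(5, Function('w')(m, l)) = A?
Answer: Rational(1, 869367) ≈ 1.1503e-6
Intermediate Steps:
Function('w')(m, l) = -14 (Function('w')(m, l) = Add(-5, -9) = -14)
Function('J')(v, L) = -14
Pow(Add(869381, Function('J')(-636, -263)), -1) = Pow(Add(869381, -14), -1) = Pow(869367, -1) = Rational(1, 869367)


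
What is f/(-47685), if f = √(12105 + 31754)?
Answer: -√43859/47685 ≈ -0.0043918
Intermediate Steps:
f = √43859 ≈ 209.43
f/(-47685) = √43859/(-47685) = √43859*(-1/47685) = -√43859/47685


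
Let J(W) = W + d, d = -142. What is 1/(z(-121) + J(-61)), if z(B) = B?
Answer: -1/324 ≈ -0.0030864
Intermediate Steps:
J(W) = -142 + W (J(W) = W - 142 = -142 + W)
1/(z(-121) + J(-61)) = 1/(-121 + (-142 - 61)) = 1/(-121 - 203) = 1/(-324) = -1/324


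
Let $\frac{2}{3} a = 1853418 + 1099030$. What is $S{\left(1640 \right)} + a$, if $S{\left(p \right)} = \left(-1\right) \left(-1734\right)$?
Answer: $4430406$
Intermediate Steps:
$a = 4428672$ ($a = \frac{3 \left(1853418 + 1099030\right)}{2} = \frac{3}{2} \cdot 2952448 = 4428672$)
$S{\left(p \right)} = 1734$
$S{\left(1640 \right)} + a = 1734 + 4428672 = 4430406$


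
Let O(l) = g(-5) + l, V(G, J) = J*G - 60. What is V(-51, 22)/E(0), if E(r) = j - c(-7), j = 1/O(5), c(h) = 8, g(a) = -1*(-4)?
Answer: 10638/71 ≈ 149.83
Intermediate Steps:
g(a) = 4
V(G, J) = -60 + G*J (V(G, J) = G*J - 60 = -60 + G*J)
O(l) = 4 + l
j = ⅑ (j = 1/(4 + 5) = 1/9 = ⅑ ≈ 0.11111)
E(r) = -71/9 (E(r) = ⅑ - 1*8 = ⅑ - 8 = -71/9)
V(-51, 22)/E(0) = (-60 - 51*22)/(-71/9) = (-60 - 1122)*(-9/71) = -1182*(-9/71) = 10638/71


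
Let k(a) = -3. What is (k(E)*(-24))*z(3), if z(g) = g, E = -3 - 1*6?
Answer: 216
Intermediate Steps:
E = -9 (E = -3 - 6 = -9)
(k(E)*(-24))*z(3) = -3*(-24)*3 = 72*3 = 216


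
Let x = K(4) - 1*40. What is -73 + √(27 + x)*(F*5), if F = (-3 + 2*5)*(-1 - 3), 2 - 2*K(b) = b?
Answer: -73 - 140*I*√14 ≈ -73.0 - 523.83*I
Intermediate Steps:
K(b) = 1 - b/2
F = -28 (F = (-3 + 10)*(-4) = 7*(-4) = -28)
x = -41 (x = (1 - ½*4) - 1*40 = (1 - 2) - 40 = -1 - 40 = -41)
-73 + √(27 + x)*(F*5) = -73 + √(27 - 41)*(-28*5) = -73 + √(-14)*(-140) = -73 + (I*√14)*(-140) = -73 - 140*I*√14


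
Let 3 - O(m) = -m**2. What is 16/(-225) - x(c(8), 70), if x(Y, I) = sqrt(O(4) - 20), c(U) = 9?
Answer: -16/225 - I ≈ -0.071111 - 1.0*I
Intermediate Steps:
O(m) = 3 + m**2 (O(m) = 3 - (-1)*m**2 = 3 + m**2)
x(Y, I) = I (x(Y, I) = sqrt((3 + 4**2) - 20) = sqrt((3 + 16) - 20) = sqrt(19 - 20) = sqrt(-1) = I)
16/(-225) - x(c(8), 70) = 16/(-225) - I = 16*(-1/225) - I = -16/225 - I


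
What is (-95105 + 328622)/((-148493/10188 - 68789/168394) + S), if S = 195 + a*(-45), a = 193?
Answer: -200310657489612/7295566891927 ≈ -27.456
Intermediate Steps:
S = -8490 (S = 195 + 193*(-45) = 195 - 8685 = -8490)
(-95105 + 328622)/((-148493/10188 - 68789/168394) + S) = (-95105 + 328622)/((-148493/10188 - 68789/168394) - 8490) = 233517/((-148493*1/10188 - 68789*1/168394) - 8490) = 233517/((-148493/10188 - 68789/168394) - 8490) = 233517/(-12853076287/857799036 - 8490) = 233517/(-7295566891927/857799036) = 233517*(-857799036/7295566891927) = -200310657489612/7295566891927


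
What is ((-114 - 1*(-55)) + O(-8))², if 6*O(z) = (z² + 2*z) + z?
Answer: 24649/9 ≈ 2738.8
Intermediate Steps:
O(z) = z/2 + z²/6 (O(z) = ((z² + 2*z) + z)/6 = (z² + 3*z)/6 = z/2 + z²/6)
((-114 - 1*(-55)) + O(-8))² = ((-114 - 1*(-55)) + (⅙)*(-8)*(3 - 8))² = ((-114 + 55) + (⅙)*(-8)*(-5))² = (-59 + 20/3)² = (-157/3)² = 24649/9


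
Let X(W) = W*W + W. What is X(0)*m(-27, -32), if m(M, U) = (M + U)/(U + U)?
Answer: 0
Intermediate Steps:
m(M, U) = (M + U)/(2*U) (m(M, U) = (M + U)/((2*U)) = (M + U)*(1/(2*U)) = (M + U)/(2*U))
X(W) = W + W² (X(W) = W² + W = W + W²)
X(0)*m(-27, -32) = (0*(1 + 0))*((½)*(-27 - 32)/(-32)) = (0*1)*((½)*(-1/32)*(-59)) = 0*(59/64) = 0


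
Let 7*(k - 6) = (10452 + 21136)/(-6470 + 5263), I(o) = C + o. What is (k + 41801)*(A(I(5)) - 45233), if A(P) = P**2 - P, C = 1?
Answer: -939147512545/497 ≈ -1.8896e+9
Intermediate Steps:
I(o) = 1 + o
k = 19106/8449 (k = 6 + ((10452 + 21136)/(-6470 + 5263))/7 = 6 + (31588/(-1207))/7 = 6 + (31588*(-1/1207))/7 = 6 + (1/7)*(-31588/1207) = 6 - 31588/8449 = 19106/8449 ≈ 2.2613)
(k + 41801)*(A(I(5)) - 45233) = (19106/8449 + 41801)*((1 + 5)*(-1 + (1 + 5)) - 45233) = 353195755*(6*(-1 + 6) - 45233)/8449 = 353195755*(6*5 - 45233)/8449 = 353195755*(30 - 45233)/8449 = (353195755/8449)*(-45203) = -939147512545/497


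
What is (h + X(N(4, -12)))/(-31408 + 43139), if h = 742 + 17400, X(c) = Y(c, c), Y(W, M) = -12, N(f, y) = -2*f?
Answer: 18130/11731 ≈ 1.5455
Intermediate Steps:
X(c) = -12
h = 18142
(h + X(N(4, -12)))/(-31408 + 43139) = (18142 - 12)/(-31408 + 43139) = 18130/11731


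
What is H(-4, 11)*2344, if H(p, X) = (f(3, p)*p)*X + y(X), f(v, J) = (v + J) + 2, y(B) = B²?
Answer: 180488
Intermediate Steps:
f(v, J) = 2 + J + v (f(v, J) = (J + v) + 2 = 2 + J + v)
H(p, X) = X² + X*p*(5 + p) (H(p, X) = ((2 + p + 3)*p)*X + X² = ((5 + p)*p)*X + X² = (p*(5 + p))*X + X² = X*p*(5 + p) + X² = X² + X*p*(5 + p))
H(-4, 11)*2344 = (11*(11 - 4*(5 - 4)))*2344 = (11*(11 - 4*1))*2344 = (11*(11 - 4))*2344 = (11*7)*2344 = 77*2344 = 180488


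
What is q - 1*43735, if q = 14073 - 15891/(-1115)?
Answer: -33057239/1115 ≈ -29648.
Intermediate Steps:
q = 15707286/1115 (q = 14073 - 15891*(-1)/1115 = 14073 - 1*(-15891/1115) = 14073 + 15891/1115 = 15707286/1115 ≈ 14087.)
q - 1*43735 = 15707286/1115 - 1*43735 = 15707286/1115 - 43735 = -33057239/1115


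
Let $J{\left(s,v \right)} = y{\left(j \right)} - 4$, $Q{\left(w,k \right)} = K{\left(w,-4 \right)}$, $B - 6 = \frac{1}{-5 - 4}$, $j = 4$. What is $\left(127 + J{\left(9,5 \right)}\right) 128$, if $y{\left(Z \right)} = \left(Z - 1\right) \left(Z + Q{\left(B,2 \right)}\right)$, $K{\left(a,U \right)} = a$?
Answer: $\frac{58624}{3} \approx 19541.0$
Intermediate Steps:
$B = \frac{53}{9}$ ($B = 6 + \frac{1}{-5 - 4} = 6 + \frac{1}{-9} = 6 - \frac{1}{9} = \frac{53}{9} \approx 5.8889$)
$Q{\left(w,k \right)} = w$
$y{\left(Z \right)} = \left(-1 + Z\right) \left(\frac{53}{9} + Z\right)$ ($y{\left(Z \right)} = \left(Z - 1\right) \left(Z + \frac{53}{9}\right) = \left(-1 + Z\right) \left(\frac{53}{9} + Z\right)$)
$J{\left(s,v \right)} = \frac{77}{3}$ ($J{\left(s,v \right)} = \left(- \frac{53}{9} + 4^{2} + \frac{44}{9} \cdot 4\right) - 4 = \left(- \frac{53}{9} + 16 + \frac{176}{9}\right) - 4 = \frac{89}{3} - 4 = \frac{77}{3}$)
$\left(127 + J{\left(9,5 \right)}\right) 128 = \left(127 + \frac{77}{3}\right) 128 = \frac{458}{3} \cdot 128 = \frac{58624}{3}$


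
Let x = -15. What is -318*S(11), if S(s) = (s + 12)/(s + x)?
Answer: 3657/2 ≈ 1828.5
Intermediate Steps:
S(s) = (12 + s)/(-15 + s) (S(s) = (s + 12)/(s - 15) = (12 + s)/(-15 + s))
-318*S(11) = -318*(12 + 11)/(-15 + 11) = -318*23/(-4) = -(-159)*23/2 = -318*(-23/4) = 3657/2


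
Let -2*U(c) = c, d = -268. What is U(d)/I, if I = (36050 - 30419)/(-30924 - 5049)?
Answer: -1606794/1877 ≈ -856.04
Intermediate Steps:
I = -1877/11991 (I = 5631/(-35973) = 5631*(-1/35973) = -1877/11991 ≈ -0.15653)
U(c) = -c/2
U(d)/I = (-½*(-268))/(-1877/11991) = 134*(-11991/1877) = -1606794/1877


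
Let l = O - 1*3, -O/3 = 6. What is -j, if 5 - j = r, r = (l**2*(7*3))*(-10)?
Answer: -92615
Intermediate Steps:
O = -18 (O = -3*6 = -18)
l = -21 (l = -18 - 1*3 = -18 - 3 = -21)
r = -92610 (r = ((-21)**2*(7*3))*(-10) = (441*21)*(-10) = 9261*(-10) = -92610)
j = 92615 (j = 5 - 1*(-92610) = 5 + 92610 = 92615)
-j = -1*92615 = -92615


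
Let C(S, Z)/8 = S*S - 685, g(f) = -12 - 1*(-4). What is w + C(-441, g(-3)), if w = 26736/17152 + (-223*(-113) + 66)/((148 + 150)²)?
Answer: 36897983674587/23799472 ≈ 1.5504e+6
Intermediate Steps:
g(f) = -8 (g(f) = -12 + 4 = -8)
C(S, Z) = -5480 + 8*S² (C(S, Z) = 8*(S*S - 685) = 8*(S² - 685) = 8*(-685 + S²) = -5480 + 8*S²)
w = 43868891/23799472 (w = 26736*(1/17152) + (25199 + 66)/(298²) = 1671/1072 + 25265/88804 = 43868891/23799472 ≈ 1.8433)
w + C(-441, g(-3)) = 43868891/23799472 + (-5480 + 8*(-441)²) = 43868891/23799472 + (-5480 + 8*194481) = 43868891/23799472 + (-5480 + 1555848) = 43868891/23799472 + 1550368 = 36897983674587/23799472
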